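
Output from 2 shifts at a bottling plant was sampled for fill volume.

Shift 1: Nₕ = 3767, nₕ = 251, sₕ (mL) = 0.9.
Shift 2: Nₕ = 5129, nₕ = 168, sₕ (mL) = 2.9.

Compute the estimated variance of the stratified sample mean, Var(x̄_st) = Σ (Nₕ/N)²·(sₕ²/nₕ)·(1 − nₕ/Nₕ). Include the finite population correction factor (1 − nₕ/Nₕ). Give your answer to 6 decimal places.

0.016635

N = 8896; Wₕ = Nₕ/N.
shift 1: (3767/8896)²·0.9²/251·(1 − 251/3767) = 0.000540090
shift 2: (5129/8896)²·2.9²/168·(1 − 168/5129) = 0.016095301
Sum = 0.016635391 → 0.016635.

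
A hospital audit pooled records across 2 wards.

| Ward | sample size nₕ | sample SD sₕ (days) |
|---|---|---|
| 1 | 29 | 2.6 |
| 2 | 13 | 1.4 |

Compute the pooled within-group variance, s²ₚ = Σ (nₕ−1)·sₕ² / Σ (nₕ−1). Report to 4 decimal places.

1: (29−1)·2.6² = 28·6.76 = 189.28
2: (13−1)·1.4² = 12·1.96 = 23.52
Numerator = 212.8; denominator = Σ(nₕ−1) = 40.
s²ₚ = 212.8/40 = 5.32 → 5.3200.

5.3200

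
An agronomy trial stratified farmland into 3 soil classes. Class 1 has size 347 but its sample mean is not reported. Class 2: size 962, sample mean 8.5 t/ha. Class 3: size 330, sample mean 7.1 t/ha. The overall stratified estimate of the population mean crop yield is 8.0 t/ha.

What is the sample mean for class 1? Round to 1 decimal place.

Σ Nₕx̄ₕ = N·μ, so 347·x̄_1 = 1639·8.0 − (962·8.5 + 330·7.1).
= 13112 − 10520 = 2592.
x̄_1 = 2592 / 347 = 7.470... → 7.5.

7.5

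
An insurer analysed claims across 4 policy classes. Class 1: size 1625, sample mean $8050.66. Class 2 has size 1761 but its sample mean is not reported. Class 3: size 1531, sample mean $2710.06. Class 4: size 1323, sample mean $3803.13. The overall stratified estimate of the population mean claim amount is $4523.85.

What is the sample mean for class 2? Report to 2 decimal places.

3387.77

N = 1625 + 1761 + 1531 + 1323 = 6240.
Overall total = μ·N = 4523.85·6240 = 28228824.
Subtract the known strata: 1625·8050.66 + 1531·2710.06 + 1323·3803.13 = 22262965.35.
Remaining total for class 2: 28228824 − 22262965.35 = 5965858.65.
Divide by its size: 5965858.65 / 1761 = 3387.7675... → 3387.77.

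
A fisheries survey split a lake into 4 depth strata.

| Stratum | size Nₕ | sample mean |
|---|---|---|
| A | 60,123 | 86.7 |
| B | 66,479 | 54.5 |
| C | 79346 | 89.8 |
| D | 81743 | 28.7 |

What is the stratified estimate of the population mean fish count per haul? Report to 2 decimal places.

63.63

N = 287691; weights Wₕ = Nₕ/N = (0.2090, 0.2311, 0.2758, 0.2841).
x̄_st = Σ Wₕ·x̄ₕ = 0.2090·86.7 + 0.2311·54.5 + 0.2758·89.8 + 0.2841·28.7 ≈ 63.6345...
→ 63.63.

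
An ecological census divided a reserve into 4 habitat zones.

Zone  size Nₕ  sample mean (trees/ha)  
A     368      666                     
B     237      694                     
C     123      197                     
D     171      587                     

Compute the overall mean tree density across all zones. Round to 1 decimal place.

x̄_st = (Σ Nₕx̄ₕ) / (Σ Nₕ) = (368·666 + 237·694 + 123·197 + 171·587) / 899
= 534174 / 899 = 594.187... → 594.2.

594.2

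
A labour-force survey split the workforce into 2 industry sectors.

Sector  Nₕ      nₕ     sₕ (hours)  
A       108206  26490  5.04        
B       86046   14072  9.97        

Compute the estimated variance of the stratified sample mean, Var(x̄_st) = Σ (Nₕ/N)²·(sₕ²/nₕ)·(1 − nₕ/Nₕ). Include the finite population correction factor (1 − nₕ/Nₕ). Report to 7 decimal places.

N = 194252; Wₕ = Nₕ/N.
sector A: (108206/194252)²·5.04²/26490·(1 − 26490/108206) = 0.0002247018
sector B: (86046/194252)²·9.97²/14072·(1 − 14072/86046) = 0.0011593373
Sum = 0.0013840391 → 0.0013840.

0.0013840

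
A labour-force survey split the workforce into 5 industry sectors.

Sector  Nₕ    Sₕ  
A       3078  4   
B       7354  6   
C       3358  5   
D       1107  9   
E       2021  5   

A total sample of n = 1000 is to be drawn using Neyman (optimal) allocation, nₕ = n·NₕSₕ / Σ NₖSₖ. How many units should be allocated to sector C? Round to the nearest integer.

Σ NₕSₕ = 3078·4 + 7354·6 + 3358·5 + 1107·9 + 2021·5 = 93294.
Share for C: 16790/93294 = 0.17997.
n_C = 1000 × 0.17997 = 179.969... → 180.

180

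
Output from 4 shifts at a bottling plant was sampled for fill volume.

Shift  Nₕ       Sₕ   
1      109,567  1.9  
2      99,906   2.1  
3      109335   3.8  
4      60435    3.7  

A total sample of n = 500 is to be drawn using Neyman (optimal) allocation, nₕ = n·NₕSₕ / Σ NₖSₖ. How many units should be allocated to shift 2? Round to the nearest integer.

99

Σ NₕSₕ = 109567·1.9 + 99906·2.1 + 109335·3.8 + 60435·3.7 = 1057062.4.
Share for 2: 209802.6/1057062.4 = 0.19848.
n_2 = 500 × 0.19848 = 99.239... → 99.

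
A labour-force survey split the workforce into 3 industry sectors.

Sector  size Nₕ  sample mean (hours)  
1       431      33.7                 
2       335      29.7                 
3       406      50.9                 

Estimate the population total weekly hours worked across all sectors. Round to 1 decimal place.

45139.6

1: 431·33.7 = 14524.7
2: 335·29.7 = 9949.5
3: 406·50.9 = 20665.4
τ̂ = Σ Nₕx̄ₕ = 45139.6.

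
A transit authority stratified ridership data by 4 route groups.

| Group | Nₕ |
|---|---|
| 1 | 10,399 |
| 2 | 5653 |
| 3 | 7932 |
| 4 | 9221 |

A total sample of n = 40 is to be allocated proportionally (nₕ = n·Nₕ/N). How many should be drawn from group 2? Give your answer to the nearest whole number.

N = 10399 + 5653 + 7932 + 9221 = 33205.
n_2 = 40·5653/33205 = 6.810... → 7.

7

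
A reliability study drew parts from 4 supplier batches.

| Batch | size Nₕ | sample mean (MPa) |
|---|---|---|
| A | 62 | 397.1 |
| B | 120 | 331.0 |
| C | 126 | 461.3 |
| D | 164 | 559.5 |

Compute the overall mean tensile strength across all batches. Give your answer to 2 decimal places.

x̄_st = (Σ Nₕx̄ₕ) / (Σ Nₕ) = (62·397.1 + 120·331.0 + 126·461.3 + 164·559.5) / 472
= 214222 / 472 = 453.8602... → 453.86.

453.86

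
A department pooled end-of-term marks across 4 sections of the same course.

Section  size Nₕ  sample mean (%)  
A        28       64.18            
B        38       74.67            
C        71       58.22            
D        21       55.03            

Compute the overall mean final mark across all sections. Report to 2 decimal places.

62.81

N = 28 + 38 + 71 + 21 = 158.
The stratified mean weights each stratum mean by its population share Nₕ/N.
Σ Nₕx̄ₕ = 28·64.18 + 38·74.67 + 71·58.22 + 21·55.03 = 1797.04 + 2837.46 + 4133.62 + 1155.63 = 9923.75.
Divide by N: 9923.75 / 158 = 62.8085... → 62.81.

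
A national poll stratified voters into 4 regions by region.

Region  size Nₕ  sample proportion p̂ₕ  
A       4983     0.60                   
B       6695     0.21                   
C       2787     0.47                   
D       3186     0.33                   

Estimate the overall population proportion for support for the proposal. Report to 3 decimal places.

0.383

N = 4983 + 6695 + 2787 + 3186 = 17651.
Overall proportion = Σ (Nₕ/N)·p̂ₕ.
Σ Nₕp̂ₕ = 2989.8 + 1405.95 + 1309.89 + 1051.38 = 6757.02.
6757.02 / 17651 = 0.38281... → 0.383.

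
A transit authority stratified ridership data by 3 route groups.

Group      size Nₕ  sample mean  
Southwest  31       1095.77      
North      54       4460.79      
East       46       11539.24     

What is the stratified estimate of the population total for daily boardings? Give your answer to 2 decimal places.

Estimate total by summing Nₕ·x̄ₕ over strata.
31·1095.77 + 54·4460.79 + 46·11539.24 = 33968.87 + 240882.66 + 530805.04 = 805656.57.

805656.57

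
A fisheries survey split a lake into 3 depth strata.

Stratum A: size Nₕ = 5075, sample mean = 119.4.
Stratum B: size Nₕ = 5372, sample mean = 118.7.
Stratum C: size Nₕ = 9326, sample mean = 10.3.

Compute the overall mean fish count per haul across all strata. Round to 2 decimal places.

67.75

N = 19773; weights Wₕ = Nₕ/N = (0.2567, 0.2717, 0.4717).
x̄_st = Σ Wₕ·x̄ₕ = 0.2567·119.4 + 0.2717·118.7 + 0.4717·10.3 ≈ 67.7525...
→ 67.75.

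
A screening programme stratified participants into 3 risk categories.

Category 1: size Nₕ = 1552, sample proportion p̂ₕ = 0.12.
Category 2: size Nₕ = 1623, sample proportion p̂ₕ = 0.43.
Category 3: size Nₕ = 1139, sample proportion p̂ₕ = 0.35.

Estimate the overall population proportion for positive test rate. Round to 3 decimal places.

0.297

Wₕ = Nₕ/N with N = 4314: 0.3598, 0.3762, 0.2640.
p̂_st = 0.3598·0.12 + 0.3762·0.43 + 0.2640·0.35 ≈ 0.29735... → 0.297.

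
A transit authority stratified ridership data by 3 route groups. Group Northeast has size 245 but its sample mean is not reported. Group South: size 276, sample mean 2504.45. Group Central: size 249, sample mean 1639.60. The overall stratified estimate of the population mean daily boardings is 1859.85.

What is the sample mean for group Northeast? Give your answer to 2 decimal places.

Σ Nₕx̄ₕ = N·μ, so 245·x̄_Northeast = 770·1859.85 − (276·2504.45 + 249·1639.60).
= 1432084.5 − 1099488.6 = 332595.9.
x̄_Northeast = 332595.9 / 245 = 1357.5343... → 1357.53.

1357.53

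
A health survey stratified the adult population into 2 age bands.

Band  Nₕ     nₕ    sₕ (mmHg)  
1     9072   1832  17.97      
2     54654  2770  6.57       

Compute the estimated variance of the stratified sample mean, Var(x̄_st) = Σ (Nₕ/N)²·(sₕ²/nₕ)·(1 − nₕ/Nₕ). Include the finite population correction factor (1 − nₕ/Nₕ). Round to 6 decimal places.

0.013732

N = 63726. Term for each stratum: Wₕ²sₕ²/nₕ·(1−nₕ/Nₕ).
Var(x̄_st) = 0.002850880 + 0.010881106 = 0.013731987 → 0.013732.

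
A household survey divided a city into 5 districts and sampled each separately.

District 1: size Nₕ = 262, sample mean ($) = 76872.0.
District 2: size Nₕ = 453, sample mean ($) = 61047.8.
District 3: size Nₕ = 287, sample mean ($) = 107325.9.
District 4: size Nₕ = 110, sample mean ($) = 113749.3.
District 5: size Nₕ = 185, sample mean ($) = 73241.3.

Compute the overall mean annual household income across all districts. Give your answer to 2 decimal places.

N = 1297; weights Wₕ = Nₕ/N = (0.2020, 0.3493, 0.2213, 0.0848, 0.1426).
x̄_st = Σ Wₕ·x̄ₕ = 0.2020·76872.0 + 0.3493·61047.8 + 0.2213·107325.9 + 0.0848·113749.3 + 0.1426·73241.3 ≈ 80693.6887...
→ 80693.69.

80693.69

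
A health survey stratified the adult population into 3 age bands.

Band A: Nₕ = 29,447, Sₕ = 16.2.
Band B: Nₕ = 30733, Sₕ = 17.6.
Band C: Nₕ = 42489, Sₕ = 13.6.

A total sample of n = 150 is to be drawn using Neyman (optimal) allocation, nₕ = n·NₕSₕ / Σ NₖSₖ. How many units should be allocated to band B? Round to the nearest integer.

51

A: NₕSₕ = 29447·16.2 = 477041.4
B: NₕSₕ = 30733·17.6 = 540900.8
C: NₕSₕ = 42489·13.6 = 577850.4
Σ NₕSₕ = 1595792.6.
n_B = 150·540900.8/1595792.6 = 50.843... → 51.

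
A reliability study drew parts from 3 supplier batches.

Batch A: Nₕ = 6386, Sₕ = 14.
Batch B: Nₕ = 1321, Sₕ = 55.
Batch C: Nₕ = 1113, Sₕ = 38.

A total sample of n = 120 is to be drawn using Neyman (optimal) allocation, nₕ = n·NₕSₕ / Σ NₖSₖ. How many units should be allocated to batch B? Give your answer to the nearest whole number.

A: NₕSₕ = 6386·14 = 89404
B: NₕSₕ = 1321·55 = 72655
C: NₕSₕ = 1113·38 = 42294
Σ NₕSₕ = 204353.
n_B = 120·72655/204353 = 42.664... → 43.

43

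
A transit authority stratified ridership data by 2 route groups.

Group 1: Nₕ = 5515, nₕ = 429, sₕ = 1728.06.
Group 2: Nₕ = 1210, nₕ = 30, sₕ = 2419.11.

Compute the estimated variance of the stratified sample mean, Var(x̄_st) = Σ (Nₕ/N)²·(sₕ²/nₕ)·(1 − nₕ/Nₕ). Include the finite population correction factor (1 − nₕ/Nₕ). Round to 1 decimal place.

N = 6725; Wₕ = Nₕ/N.
group 1: (5515/6725)²·1728.06²/429·(1 − 429/5515) = 4317.1550
group 2: (1210/6725)²·2419.11²/30·(1 − 30/1210) = 6158.4693
Sum = 10475.6242 → 10475.6.

10475.6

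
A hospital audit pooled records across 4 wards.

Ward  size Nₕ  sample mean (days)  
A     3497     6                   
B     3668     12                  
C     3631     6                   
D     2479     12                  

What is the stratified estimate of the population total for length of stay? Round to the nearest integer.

A: 3497·6 = 20982
B: 3668·12 = 44016
C: 3631·6 = 21786
D: 2479·12 = 29748
τ̂ = Σ Nₕx̄ₕ = 116532.

116532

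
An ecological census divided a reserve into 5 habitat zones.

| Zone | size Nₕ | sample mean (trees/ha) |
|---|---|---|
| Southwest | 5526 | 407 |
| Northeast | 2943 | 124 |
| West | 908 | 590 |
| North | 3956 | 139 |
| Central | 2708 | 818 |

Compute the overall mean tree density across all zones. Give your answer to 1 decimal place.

368.7

N = 16041; weights Wₕ = Nₕ/N = (0.3445, 0.1835, 0.0566, 0.2466, 0.1688).
x̄_st = Σ Wₕ·x̄ₕ = 0.3445·407 + 0.1835·124 + 0.0566·590 + 0.2466·139 + 0.1688·818 ≈ 368.728...
→ 368.7.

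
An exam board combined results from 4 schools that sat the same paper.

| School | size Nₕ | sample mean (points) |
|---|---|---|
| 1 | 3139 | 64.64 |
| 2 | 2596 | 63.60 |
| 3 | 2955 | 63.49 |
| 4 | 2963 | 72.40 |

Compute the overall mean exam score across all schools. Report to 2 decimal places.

66.09

x̄_st = (Σ Nₕx̄ₕ) / (Σ Nₕ) = (3139·64.64 + 2596·63.60 + 2955·63.49 + 2963·72.40) / 11653
= 770144.71 / 11653 = 66.0898... → 66.09.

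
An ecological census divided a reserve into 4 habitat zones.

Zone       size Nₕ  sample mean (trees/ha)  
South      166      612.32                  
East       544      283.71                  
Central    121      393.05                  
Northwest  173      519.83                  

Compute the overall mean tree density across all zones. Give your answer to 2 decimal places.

391.91

x̄_st = (Σ Nₕx̄ₕ) / (Σ Nₕ) = (166·612.32 + 544·283.71 + 121·393.05 + 173·519.83) / 1004
= 393473 / 1004 = 391.9054... → 391.91.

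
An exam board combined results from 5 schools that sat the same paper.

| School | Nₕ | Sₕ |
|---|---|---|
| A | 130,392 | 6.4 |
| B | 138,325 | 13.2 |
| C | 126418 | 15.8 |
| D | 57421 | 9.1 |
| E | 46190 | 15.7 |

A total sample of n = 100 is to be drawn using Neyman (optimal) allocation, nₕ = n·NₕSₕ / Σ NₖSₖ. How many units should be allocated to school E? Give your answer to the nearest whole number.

12

Σ NₕSₕ = 130392·6.4 + 138325·13.2 + 126418·15.8 + 57421·9.1 + 46190·15.7 = 5905517.3.
Share for E: 725183/5905517.3 = 0.12280.
n_E = 100 × 0.12280 = 12.280... → 12.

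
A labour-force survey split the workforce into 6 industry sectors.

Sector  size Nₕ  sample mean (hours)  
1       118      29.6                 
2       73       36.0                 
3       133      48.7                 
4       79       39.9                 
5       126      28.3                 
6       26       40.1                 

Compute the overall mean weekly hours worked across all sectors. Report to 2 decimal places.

N = 118 + 73 + 133 + 79 + 126 + 26 = 555.
Weight each subgroup mean by Nₕ/N and sum.
Σ Nₕx̄ₕ = 118·29.6 + 73·36.0 + 133·48.7 + 79·39.9 + 126·28.3 + 26·40.1 = 3492.8 + 2628 + 6477.1 + 3152.1 + 3565.8 + 1042.6 = 20358.4.
Divide by N: 20358.4 / 555 = 36.6818... → 36.68.

36.68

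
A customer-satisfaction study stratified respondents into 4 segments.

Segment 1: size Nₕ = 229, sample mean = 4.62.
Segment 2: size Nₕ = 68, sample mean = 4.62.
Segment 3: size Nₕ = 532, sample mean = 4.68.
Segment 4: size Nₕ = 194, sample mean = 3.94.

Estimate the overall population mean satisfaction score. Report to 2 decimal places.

4.52

x̄_st = (Σ Nₕx̄ₕ) / (Σ Nₕ) = (229·4.62 + 68·4.62 + 532·4.68 + 194·3.94) / 1023
= 4626.26 / 1023 = 4.5222... → 4.52.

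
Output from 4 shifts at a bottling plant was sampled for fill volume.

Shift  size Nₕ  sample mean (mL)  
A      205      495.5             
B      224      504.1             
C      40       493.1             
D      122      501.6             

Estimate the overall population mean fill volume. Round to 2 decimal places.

499.86

N = 205 + 224 + 40 + 122 = 591.
Overall mean = Σ (Nₕ/N)·x̄ₕ — weight by population share, not a simple average.
Σ Nₕx̄ₕ = 205·495.5 + 224·504.1 + 40·493.1 + 122·501.6 = 101577.5 + 112918.4 + 19724 + 61195.2 = 295415.1.
Divide by N: 295415.1 / 591 = 499.8563... → 499.86.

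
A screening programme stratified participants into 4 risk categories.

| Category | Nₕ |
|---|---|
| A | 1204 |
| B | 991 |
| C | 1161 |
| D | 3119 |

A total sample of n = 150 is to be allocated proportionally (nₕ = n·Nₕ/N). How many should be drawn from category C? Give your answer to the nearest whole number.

N = 1204 + 991 + 1161 + 3119 = 6475.
n_C = 150·1161/6475 = 26.896... → 27.

27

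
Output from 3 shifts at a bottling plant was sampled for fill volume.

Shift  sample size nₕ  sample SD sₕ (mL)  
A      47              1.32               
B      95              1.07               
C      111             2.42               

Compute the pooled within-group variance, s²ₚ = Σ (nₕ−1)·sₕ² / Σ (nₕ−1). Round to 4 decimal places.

3.3279

Degrees of freedom: 46 + 94 + 110 = 250.
Σ(nₕ−1)sₕ² = 46·1.7424 + 94·1.1449 + 110·5.8564 = 831.975.
s²ₚ = 831.975 / 250 = 3.3279 → 3.3279.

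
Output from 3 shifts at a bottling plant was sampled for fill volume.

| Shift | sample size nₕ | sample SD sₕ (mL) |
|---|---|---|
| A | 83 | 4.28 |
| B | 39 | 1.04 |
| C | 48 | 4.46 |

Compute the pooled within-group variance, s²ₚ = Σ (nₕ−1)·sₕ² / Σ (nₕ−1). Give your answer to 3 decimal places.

Degrees of freedom: 82 + 38 + 47 = 167.
Σ(nₕ−1)sₕ² = 82·18.3184 + 38·1.0816 + 47·19.8916 = 2478.1148.
s²ₚ = 2478.1148 / 167 = 14.83901... → 14.839.

14.839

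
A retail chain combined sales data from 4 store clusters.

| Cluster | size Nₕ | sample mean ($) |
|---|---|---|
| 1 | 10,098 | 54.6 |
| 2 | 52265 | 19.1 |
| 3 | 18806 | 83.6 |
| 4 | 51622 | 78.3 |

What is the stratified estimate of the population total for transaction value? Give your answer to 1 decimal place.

7163796.5

Estimate total by summing Nₕ·x̄ₕ over strata.
10098·54.6 + 52265·19.1 + 18806·83.6 + 51622·78.3 = 551350.8 + 998261.5 + 1572181.6 + 4042002.6 = 7163796.5.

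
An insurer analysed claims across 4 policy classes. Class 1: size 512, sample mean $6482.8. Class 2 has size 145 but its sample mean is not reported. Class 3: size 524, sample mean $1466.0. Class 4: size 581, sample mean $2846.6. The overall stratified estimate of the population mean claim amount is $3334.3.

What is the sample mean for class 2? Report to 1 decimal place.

922.7

Σ Nₕx̄ₕ = N·μ, so 145·x̄_2 = 1762·3334.3 − (512·6482.8 + 524·1466.0 + 581·2846.6).
= 5875036.6 − 5741252.2 = 133784.4.
x̄_2 = 133784.4 / 145 = 922.651... → 922.7.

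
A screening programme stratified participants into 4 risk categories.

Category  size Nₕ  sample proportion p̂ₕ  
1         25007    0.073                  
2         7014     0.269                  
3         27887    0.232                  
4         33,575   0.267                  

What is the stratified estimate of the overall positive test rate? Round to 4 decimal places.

0.2048

Wₕ = Nₕ/N with N = 93483: 0.2675, 0.0750, 0.2983, 0.3592.
p̂_st = 0.2675·0.073 + 0.0750·0.269 + 0.2983·0.232 + 0.3592·0.267 ≈ 0.204814... → 0.2048.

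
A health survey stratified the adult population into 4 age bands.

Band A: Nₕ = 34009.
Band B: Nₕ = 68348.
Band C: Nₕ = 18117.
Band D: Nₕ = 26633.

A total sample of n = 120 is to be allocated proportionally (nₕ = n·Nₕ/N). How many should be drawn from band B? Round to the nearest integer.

Share of band B = 68348/147107 = 0.46461.
Allocate 120 × 0.46461 = 55.754... → 56.

56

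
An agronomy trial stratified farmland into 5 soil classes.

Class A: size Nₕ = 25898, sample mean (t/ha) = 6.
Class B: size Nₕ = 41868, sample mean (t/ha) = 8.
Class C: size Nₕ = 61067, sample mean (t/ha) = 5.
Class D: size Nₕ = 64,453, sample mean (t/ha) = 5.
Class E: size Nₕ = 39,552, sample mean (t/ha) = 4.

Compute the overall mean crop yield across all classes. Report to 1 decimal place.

x̄_st = (Σ Nₕx̄ₕ) / (Σ Nₕ) = (25898·6 + 41868·8 + 61067·5 + 64453·5 + 39552·4) / 232838
= 1276140 / 232838 = 5.481... → 5.5.

5.5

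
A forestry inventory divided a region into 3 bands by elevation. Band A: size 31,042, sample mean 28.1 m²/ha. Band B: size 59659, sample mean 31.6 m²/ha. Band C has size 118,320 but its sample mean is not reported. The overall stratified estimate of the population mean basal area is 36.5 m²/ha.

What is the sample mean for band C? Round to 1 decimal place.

41.2

N = 31042 + 59659 + 118320 = 209021.
Overall total = μ·N = 36.5·209021 = 7629266.5.
Subtract the known strata: 31042·28.1 + 59659·31.6 = 2757504.6.
Remaining total for band C: 7629266.5 − 2757504.6 = 4871761.9.
Divide by its size: 4871761.9 / 118320 = 41.174... → 41.2.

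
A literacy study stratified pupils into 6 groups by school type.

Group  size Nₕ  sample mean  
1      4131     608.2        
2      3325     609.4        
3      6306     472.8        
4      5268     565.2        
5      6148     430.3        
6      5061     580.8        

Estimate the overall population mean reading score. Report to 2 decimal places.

N = 30239; weights Wₕ = Nₕ/N = (0.1366, 0.1100, 0.2085, 0.1742, 0.2033, 0.1674).
x̄_st = Σ Wₕ·x̄ₕ = 0.1366·608.2 + 0.1100·609.4 + 0.2085·472.8 + 0.1742·565.2 + 0.2033·430.3 + 0.1674·580.8 ≈ 531.8494...
→ 531.85.

531.85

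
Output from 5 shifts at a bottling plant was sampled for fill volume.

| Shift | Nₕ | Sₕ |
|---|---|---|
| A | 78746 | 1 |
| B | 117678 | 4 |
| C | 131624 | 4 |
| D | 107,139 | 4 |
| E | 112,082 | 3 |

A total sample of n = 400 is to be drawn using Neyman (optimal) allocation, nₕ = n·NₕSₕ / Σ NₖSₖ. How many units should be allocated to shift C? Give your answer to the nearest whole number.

A: NₕSₕ = 78746·1 = 78746
B: NₕSₕ = 117678·4 = 470712
C: NₕSₕ = 131624·4 = 526496
D: NₕSₕ = 107139·4 = 428556
E: NₕSₕ = 112082·3 = 336246
Σ NₕSₕ = 1840756.
n_C = 400·526496/1840756 = 114.409... → 114.

114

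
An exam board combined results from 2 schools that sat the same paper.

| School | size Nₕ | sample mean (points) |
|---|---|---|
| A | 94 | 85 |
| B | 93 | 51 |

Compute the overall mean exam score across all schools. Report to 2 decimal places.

x̄_st = (Σ Nₕx̄ₕ) / (Σ Nₕ) = (94·85 + 93·51) / 187
= 12733 / 187 = 68.0909... → 68.09.

68.09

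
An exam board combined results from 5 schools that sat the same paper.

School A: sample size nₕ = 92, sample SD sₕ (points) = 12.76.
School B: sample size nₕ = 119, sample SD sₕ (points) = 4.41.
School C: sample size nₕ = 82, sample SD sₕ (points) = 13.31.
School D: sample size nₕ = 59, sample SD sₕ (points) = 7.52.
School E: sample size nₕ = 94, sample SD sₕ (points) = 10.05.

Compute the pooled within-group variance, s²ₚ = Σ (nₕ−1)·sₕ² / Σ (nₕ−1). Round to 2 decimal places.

Degrees of freedom: 91 + 118 + 81 + 58 + 93 = 441.
Σ(nₕ−1)sₕ² = 91·162.8176 + 118·19.4481 + 81·177.1561 + 58·56.5504 + 93·101.0025 = 44134.0772.
s²ₚ = 44134.0772 / 441 = 100.0773... → 100.08.

100.08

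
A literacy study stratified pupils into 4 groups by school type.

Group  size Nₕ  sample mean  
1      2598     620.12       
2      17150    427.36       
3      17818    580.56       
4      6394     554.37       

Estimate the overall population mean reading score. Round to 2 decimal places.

N = 2598 + 17150 + 17818 + 6394 = 43960.
Weight each subgroup mean by Nₕ/N and sum.
Σ Nₕx̄ₕ = 2598·620.12 + 17150·427.36 + 17818·580.56 + 6394·554.37 = 1611071.76 + 7329224 + 10344418.08 + 3544641.78 = 22829355.62.
Divide by N: 22829355.62 / 43960 = 519.3211... → 519.32.

519.32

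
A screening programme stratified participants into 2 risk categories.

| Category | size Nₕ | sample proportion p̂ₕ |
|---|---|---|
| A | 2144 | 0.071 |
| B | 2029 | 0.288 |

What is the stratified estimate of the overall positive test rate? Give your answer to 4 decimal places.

Wₕ = Nₕ/N with N = 4173: 0.5138, 0.4862.
p̂_st = 0.5138·0.071 + 0.4862·0.288 ≈ 0.176510... → 0.1765.

0.1765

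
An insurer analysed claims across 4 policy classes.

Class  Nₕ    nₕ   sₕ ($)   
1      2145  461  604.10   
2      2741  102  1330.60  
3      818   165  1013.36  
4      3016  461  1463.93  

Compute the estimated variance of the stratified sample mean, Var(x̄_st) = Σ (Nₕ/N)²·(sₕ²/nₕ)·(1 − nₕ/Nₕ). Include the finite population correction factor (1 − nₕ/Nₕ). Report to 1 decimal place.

N = 8720; Wₕ = Nₕ/N.
class 1: (2145/8720)²·604.10²/461·(1 − 461/2145) = 37.6057
class 2: (2741/8720)²·1330.60²/102·(1 − 102/2741) = 1651.2405
class 3: (818/8720)²·1013.36²/165·(1 − 165/818) = 43.7197
class 4: (3016/8720)²·1463.93²/461·(1 − 461/3016) = 471.1172
Sum = 2203.6830 → 2203.7.

2203.7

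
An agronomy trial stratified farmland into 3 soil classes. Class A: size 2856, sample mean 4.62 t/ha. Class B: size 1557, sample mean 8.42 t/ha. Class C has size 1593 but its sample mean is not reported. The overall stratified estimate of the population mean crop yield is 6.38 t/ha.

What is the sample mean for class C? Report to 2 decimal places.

7.54

Σ Nₕx̄ₕ = N·μ, so 1593·x̄_C = 6006·6.38 − (2856·4.62 + 1557·8.42).
= 38318.28 − 26304.66 = 12013.62.
x̄_C = 12013.62 / 1593 = 7.5415... → 7.54.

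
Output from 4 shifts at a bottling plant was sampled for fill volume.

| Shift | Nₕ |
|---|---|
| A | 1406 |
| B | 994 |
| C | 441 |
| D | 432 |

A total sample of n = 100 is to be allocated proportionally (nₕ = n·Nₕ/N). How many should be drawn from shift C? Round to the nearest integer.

13

N = 1406 + 994 + 441 + 432 = 3273.
n_C = 100·441/3273 = 13.474... → 13.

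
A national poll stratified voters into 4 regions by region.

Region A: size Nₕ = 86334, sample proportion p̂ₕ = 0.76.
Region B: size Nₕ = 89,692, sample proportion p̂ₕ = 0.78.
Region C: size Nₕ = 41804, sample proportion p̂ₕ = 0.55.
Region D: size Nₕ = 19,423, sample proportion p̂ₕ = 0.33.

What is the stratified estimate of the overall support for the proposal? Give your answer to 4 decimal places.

0.6954

Wₕ = Nₕ/N with N = 237253: 0.3639, 0.3780, 0.1762, 0.0819.
p̂_st = 0.3639·0.76 + 0.3780·0.78 + 0.1762·0.55 + 0.0819·0.33 ≈ 0.695356... → 0.6954.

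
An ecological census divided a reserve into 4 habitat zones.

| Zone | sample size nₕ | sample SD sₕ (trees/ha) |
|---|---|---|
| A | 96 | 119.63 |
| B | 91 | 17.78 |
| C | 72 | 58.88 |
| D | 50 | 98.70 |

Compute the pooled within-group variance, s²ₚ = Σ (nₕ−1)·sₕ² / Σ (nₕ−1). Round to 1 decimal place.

6923.0

A: (96−1)·119.63² = 95·14311.3369 = 1359577.0055
B: (91−1)·17.78² = 90·316.1284 = 28451.556
C: (72−1)·58.88² = 71·3466.8544 = 246146.6624
D: (50−1)·98.70² = 49·9741.69 = 477342.81
Numerator = 2111518.0339; denominator = Σ(nₕ−1) = 305.
s²ₚ = 2111518.0339/305 = 6923.010... → 6923.0.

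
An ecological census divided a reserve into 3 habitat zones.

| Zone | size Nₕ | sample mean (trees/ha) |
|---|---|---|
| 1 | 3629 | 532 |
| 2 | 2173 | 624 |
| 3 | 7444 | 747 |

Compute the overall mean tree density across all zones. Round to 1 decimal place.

667.9

x̄_st = (Σ Nₕx̄ₕ) / (Σ Nₕ) = (3629·532 + 2173·624 + 7444·747) / 13246
= 8847248 / 13246 = 667.918... → 667.9.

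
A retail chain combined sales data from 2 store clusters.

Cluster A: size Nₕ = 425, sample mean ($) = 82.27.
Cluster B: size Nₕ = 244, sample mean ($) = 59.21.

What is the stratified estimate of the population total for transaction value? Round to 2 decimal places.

Estimate total by summing Nₕ·x̄ₕ over strata.
425·82.27 + 244·59.21 = 34964.75 + 14447.24 = 49411.99.

49411.99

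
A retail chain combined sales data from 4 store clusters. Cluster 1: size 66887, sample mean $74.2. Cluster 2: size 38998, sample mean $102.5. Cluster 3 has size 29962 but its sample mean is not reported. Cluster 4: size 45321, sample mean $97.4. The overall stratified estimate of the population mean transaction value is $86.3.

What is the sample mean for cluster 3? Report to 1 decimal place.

75.4

N = 66887 + 38998 + 29962 + 45321 = 181168.
Overall total = μ·N = 86.3·181168 = 15634798.4.
Subtract the known strata: 66887·74.2 + 38998·102.5 + 45321·97.4 = 13374575.8.
Remaining total for cluster 3: 15634798.4 − 13374575.8 = 2260222.6.
Divide by its size: 2260222.6 / 29962 = 75.436... → 75.4.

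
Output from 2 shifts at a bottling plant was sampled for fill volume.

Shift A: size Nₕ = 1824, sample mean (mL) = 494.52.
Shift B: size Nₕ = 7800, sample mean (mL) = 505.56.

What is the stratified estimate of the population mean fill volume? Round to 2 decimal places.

503.47

N = 9624; weights Wₕ = Nₕ/N = (0.1895, 0.8105).
x̄_st = Σ Wₕ·x̄ₕ = 0.1895·494.52 + 0.8105·505.56 ≈ 503.4676...
→ 503.47.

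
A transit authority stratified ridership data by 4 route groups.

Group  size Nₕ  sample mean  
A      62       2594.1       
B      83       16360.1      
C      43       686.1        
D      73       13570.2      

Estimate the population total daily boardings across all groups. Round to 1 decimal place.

A: 62·2594.1 = 160834.2
B: 83·16360.1 = 1357888.3
C: 43·686.1 = 29502.3
D: 73·13570.2 = 990624.6
τ̂ = Σ Nₕx̄ₕ = 2538849.4.

2538849.4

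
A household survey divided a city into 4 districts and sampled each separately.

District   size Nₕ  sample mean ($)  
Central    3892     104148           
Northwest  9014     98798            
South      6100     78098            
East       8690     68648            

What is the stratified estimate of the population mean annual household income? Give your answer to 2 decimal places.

N = 3892 + 9014 + 6100 + 8690 = 27696.
The stratified mean weights each stratum mean by its population share Nₕ/N.
Σ Nₕx̄ₕ = 3892·104148 + 9014·98798 + 6100·78098 + 8690·68648 = 405344016 + 890565172 + 476397800 + 596551120 = 2368858108.
Divide by N: 2368858108 / 27696 = 85530.6943... → 85530.69.

85530.69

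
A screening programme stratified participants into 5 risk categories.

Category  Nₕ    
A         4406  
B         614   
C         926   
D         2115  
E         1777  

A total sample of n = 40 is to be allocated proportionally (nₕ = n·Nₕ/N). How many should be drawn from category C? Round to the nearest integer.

4

N = 4406 + 614 + 926 + 2115 + 1777 = 9838.
n_C = 40·926/9838 = 3.765... → 4.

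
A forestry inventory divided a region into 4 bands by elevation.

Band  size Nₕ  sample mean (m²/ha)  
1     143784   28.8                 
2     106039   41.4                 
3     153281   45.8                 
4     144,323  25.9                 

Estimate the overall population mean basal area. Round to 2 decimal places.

35.24

N = 143784 + 106039 + 153281 + 144323 = 547427.
Overall mean = Σ (Nₕ/N)·x̄ₕ — weight by population share, not a simple average.
Σ Nₕx̄ₕ = 143784·28.8 + 106039·41.4 + 153281·45.8 + 144323·25.9 = 4140979.2 + 4390014.6 + 7020269.8 + 3737965.7 = 19289229.3.
Divide by N: 19289229.3 / 547427 = 35.2362... → 35.24.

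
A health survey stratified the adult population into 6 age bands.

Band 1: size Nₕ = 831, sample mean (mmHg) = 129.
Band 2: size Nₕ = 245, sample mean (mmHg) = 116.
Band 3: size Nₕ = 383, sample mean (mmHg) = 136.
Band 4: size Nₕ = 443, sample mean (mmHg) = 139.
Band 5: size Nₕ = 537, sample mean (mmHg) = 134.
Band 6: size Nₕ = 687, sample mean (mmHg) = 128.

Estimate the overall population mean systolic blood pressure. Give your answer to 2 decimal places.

130.90

N = 831 + 245 + 383 + 443 + 537 + 687 = 3126.
Overall mean = Σ (Nₕ/N)·x̄ₕ — weight by population share, not a simple average.
Σ Nₕx̄ₕ = 831·129 + 245·116 + 383·136 + 443·139 + 537·134 + 687·128 = 107199 + 28420 + 52088 + 61577 + 71958 + 87936 = 409178.
Divide by N: 409178 / 3126 = 130.8951... → 130.90.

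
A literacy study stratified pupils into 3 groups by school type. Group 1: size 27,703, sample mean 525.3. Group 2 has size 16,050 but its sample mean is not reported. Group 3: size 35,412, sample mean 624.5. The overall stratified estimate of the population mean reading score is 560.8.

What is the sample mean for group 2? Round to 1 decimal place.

481.5

N = 27703 + 16050 + 35412 = 79165.
Overall total = μ·N = 560.8·79165 = 44395732.
Subtract the known strata: 27703·525.3 + 35412·624.5 = 36667179.9.
Remaining total for group 2: 44395732 − 36667179.9 = 7728552.1.
Divide by its size: 7728552.1 / 16050 = 481.530... → 481.5.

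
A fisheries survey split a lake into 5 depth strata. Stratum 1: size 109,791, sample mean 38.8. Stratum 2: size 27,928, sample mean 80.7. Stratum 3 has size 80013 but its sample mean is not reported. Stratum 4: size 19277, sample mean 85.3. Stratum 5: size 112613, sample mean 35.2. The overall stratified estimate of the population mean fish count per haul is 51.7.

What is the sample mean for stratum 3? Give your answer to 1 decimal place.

Σ Nₕx̄ₕ = N·μ, so 80013·x̄_3 = 349622·51.7 − (109791·38.8 + 27928·80.7 + 19277·85.3 + 112613·35.2).
= 18075457.4 − 12121986.1 = 5953471.3.
x̄_3 = 5953471.3 / 80013 = 74.406... → 74.4.

74.4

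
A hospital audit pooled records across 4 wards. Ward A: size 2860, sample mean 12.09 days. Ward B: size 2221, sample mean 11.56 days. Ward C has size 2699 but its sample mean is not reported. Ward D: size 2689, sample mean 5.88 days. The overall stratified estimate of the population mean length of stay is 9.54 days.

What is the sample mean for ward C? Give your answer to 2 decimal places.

8.82

Σ Nₕx̄ₕ = N·μ, so 2699·x̄_C = 10469·9.54 − (2860·12.09 + 2221·11.56 + 2689·5.88).
= 99874.26 − 76063.48 = 23810.78.
x̄_C = 23810.78 / 2699 = 8.8221... → 8.82.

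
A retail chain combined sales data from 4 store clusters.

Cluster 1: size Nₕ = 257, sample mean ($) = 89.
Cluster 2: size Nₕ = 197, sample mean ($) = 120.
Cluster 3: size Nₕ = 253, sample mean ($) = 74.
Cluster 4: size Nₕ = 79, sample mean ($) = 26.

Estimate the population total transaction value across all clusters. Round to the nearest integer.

1: 257·89 = 22873
2: 197·120 = 23640
3: 253·74 = 18722
4: 79·26 = 2054
τ̂ = Σ Nₕx̄ₕ = 67289.

67289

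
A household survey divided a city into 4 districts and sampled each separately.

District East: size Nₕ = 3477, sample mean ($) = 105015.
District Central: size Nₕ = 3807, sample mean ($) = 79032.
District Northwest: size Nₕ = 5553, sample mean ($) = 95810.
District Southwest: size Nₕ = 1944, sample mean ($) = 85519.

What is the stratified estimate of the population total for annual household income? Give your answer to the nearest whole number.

Estimate total by summing Nₕ·x̄ₕ over strata.
3477·105015 + 3807·79032 + 5553·95810 + 1944·85519 = 365137155 + 300874824 + 532032930 + 166248936 = 1364293845.

1364293845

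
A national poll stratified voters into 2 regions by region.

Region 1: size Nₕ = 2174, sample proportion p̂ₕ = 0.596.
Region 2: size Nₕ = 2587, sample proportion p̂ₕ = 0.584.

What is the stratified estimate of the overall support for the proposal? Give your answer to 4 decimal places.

0.5895

N = 2174 + 2587 = 4761.
Overall proportion = Σ (Nₕ/N)·p̂ₕ.
Σ Nₕp̂ₕ = 1295.704 + 1510.808 = 2806.512.
2806.512 / 4761 = 0.589480... → 0.5895.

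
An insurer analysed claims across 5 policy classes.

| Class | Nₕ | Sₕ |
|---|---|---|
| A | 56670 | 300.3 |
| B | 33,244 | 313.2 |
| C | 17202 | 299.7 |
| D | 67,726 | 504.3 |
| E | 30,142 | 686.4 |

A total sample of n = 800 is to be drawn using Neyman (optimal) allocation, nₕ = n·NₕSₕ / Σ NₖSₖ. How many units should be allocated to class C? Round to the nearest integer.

A: NₕSₕ = 56670·300.3 = 17018001
B: NₕSₕ = 33244·313.2 = 10412020.8
C: NₕSₕ = 17202·299.7 = 5155439.4
D: NₕSₕ = 67726·504.3 = 34154221.8
E: NₕSₕ = 30142·686.4 = 20689468.8
Σ NₕSₕ = 87429151.8.
n_C = 800·5155439.4/87429151.8 = 47.174... → 47.

47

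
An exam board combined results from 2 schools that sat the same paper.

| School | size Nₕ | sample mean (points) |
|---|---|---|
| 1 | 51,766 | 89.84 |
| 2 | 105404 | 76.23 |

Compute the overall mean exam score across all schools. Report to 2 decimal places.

80.71

x̄_st = (Σ Nₕx̄ₕ) / (Σ Nₕ) = (51766·89.84 + 105404·76.23) / 157170
= 12685604.36 / 157170 = 80.7126... → 80.71.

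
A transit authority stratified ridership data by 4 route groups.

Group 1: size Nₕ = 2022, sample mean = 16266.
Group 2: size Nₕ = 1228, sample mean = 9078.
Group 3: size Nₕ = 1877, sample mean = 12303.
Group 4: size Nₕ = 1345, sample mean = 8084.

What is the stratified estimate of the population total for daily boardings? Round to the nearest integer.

1: 2022·16266 = 32889852
2: 1228·9078 = 11147784
3: 1877·12303 = 23092731
4: 1345·8084 = 10872980
τ̂ = Σ Nₕx̄ₕ = 78003347.

78003347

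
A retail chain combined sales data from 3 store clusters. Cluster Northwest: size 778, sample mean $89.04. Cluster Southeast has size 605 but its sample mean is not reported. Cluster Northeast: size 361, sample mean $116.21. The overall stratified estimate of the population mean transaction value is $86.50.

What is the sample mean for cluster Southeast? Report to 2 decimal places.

65.51

Σ Nₕx̄ₕ = N·μ, so 605·x̄_Southeast = 1744·86.50 − (778·89.04 + 361·116.21).
= 150856 − 111224.93 = 39631.07.
x̄_Southeast = 39631.07 / 605 = 65.5059... → 65.51.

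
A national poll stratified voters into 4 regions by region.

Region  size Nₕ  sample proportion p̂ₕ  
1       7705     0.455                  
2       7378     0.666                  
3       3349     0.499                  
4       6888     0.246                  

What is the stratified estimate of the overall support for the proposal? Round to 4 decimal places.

0.4654

Wₕ = Nₕ/N with N = 25320: 0.3043, 0.2914, 0.1323, 0.2720.
p̂_st = 0.3043·0.455 + 0.2914·0.666 + 0.1323·0.499 + 0.2720·0.246 ≈ 0.465447... → 0.4654.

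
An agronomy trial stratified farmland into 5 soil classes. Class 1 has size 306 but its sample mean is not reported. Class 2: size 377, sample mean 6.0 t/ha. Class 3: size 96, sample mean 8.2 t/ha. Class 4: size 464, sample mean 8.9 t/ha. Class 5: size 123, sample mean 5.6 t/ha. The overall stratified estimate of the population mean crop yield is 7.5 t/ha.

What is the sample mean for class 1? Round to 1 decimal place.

N = 306 + 377 + 96 + 464 + 123 = 1366.
Overall total = μ·N = 7.5·1366 = 10245.
Subtract the known strata: 377·6.0 + 96·8.2 + 464·8.9 + 123·5.6 = 7867.6.
Remaining total for class 1: 10245 − 7867.6 = 2377.4.
Divide by its size: 2377.4 / 306 = 7.769... → 7.8.

7.8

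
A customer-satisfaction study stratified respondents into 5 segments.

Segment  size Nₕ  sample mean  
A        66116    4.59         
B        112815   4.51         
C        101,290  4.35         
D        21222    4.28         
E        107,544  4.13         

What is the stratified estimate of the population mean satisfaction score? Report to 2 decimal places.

4.37

N = 408987; weights Wₕ = Nₕ/N = (0.1617, 0.2758, 0.2477, 0.0519, 0.2630).
x̄_st = Σ Wₕ·x̄ₕ = 0.1617·4.59 + 0.2758·4.51 + 0.2477·4.35 + 0.0519·4.28 + 0.2630·4.13 ≈ 4.3715...
→ 4.37.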